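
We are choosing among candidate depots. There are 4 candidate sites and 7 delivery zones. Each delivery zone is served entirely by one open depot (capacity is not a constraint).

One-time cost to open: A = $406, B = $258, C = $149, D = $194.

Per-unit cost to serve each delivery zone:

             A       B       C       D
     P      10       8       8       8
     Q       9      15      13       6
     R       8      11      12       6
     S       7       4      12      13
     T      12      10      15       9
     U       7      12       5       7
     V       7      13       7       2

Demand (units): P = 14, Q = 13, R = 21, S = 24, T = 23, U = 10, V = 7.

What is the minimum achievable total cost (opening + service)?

For any fixed open set, each delivery zone goes to its cheapest open site; total = fixed + service.
{D}: P→D 8·14=112, Q→D 6·13=78, R→D 6·21=126, S→D 13·24=312, T→D 9·23=207, U→D 7·10=70, V→D 2·7=14. Service 919; fixed 194; total 1113.
{B, D}: P→B 8·14=112, Q→D 6·13=78, R→D 6·21=126, S→B 4·24=96, T→D 9·23=207, U→D 7·10=70, V→D 2·7=14. Service 703; fixed 452; total 1155.
{C, D}: P→C 8·14=112, Q→D 6·13=78, R→D 6·21=126, S→C 12·24=288, T→D 9·23=207, U→C 5·10=50, V→D 2·7=14. Service 875; fixed 343; total 1218.
{A, B, C, D}: service 683 + fixed 1007 = 1690
(All 15 nonempty subsets were checked; D only is lowest.)

Minimum total cost: 1113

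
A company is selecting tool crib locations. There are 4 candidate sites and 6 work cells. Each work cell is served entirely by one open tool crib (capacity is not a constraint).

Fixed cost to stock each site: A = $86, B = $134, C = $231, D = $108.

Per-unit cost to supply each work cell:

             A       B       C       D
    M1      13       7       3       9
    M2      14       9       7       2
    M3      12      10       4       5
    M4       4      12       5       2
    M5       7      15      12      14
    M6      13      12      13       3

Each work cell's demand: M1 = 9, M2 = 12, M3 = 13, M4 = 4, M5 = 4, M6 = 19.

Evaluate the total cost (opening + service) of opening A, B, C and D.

Total cost: 755

Each work cell is assigned to its cheapest site among the open ones.
{A, B, C, D}: M1→C 3·9=27, M2→D 2·12=24, M3→C 4·13=52, M4→D 2·4=8, M5→A 7·4=28, M6→D 3·19=57. Service 196; fixed 559; total 755.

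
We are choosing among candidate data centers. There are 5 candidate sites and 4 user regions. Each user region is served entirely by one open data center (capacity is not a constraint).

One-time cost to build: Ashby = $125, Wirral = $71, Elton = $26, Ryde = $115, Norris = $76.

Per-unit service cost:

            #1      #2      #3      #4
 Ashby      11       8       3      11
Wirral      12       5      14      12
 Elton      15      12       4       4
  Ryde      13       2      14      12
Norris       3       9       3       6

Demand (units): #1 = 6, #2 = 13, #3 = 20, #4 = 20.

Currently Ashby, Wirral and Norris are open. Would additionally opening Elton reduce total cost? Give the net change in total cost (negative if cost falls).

Yes — net change −14 (cost falls by 14).

Current service cost with {Ashby, Wirral, Norris}: 263.
Adding Elton: each user region re-picks its cheapest; new service cost 223, saving 40.
Extra fixed cost: 26. Net change = 26 − 40 = -14.
(Totals: 535 → 521.)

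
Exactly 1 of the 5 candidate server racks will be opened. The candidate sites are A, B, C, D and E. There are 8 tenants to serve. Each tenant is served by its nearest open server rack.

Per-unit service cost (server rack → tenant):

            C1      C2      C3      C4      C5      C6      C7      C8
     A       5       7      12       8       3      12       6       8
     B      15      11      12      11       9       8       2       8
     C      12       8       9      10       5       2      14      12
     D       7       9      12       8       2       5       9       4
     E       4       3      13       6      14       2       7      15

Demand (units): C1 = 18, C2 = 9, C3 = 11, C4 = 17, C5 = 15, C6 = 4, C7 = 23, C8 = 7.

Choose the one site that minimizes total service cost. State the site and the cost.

Choose A only; total service cost 708.

With exactly 1 open, each tenant uses its cheapest among the chosen.
{A}: C1→A 5·18=90, C2→A 7·9=63, C3→A 12·11=132, C4→A 8·17=136, C5→A 3·15=45, C6→A 12·4=48, C7→A 6·23=138, C8→A 8·7=56. Service cost 708.
{D}: service cost 760
{E}: service cost 828
Among all 5 size-1 choices, {A} is lowest.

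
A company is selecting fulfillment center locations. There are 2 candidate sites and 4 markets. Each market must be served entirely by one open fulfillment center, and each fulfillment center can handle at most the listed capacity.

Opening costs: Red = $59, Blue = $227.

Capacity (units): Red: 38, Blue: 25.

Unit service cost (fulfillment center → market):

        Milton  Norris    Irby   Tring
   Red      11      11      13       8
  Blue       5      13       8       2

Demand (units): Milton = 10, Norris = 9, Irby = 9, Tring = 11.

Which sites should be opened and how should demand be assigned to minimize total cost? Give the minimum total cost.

Open {Red, Blue}: Milton→Blue 5·10=50, Norris→Red 11·9=99, Irby→Red 13·9=117, Tring→Blue 2·11=22.
Loads: Red carries 18/38, Blue carries 21/25. Service 288; fixed 286; total 574.
Next best feasible plan costs 589.

Minimum total cost: 574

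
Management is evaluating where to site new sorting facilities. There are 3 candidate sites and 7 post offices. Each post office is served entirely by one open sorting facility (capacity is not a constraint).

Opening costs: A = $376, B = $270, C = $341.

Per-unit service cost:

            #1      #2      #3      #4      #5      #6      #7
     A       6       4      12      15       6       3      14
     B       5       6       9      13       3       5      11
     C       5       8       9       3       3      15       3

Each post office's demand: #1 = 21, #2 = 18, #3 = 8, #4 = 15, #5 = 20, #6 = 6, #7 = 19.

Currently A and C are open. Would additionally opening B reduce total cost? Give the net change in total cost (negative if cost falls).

Current service cost with {A, C}: 429.
Adding B: each post office re-picks its cheapest; new service cost 429, saving 0.
Extra fixed cost: 270. Net change = 270 − 0 = 270.
(Totals: 1146 → 1416.)

No — net change +270 (cost rises by 270).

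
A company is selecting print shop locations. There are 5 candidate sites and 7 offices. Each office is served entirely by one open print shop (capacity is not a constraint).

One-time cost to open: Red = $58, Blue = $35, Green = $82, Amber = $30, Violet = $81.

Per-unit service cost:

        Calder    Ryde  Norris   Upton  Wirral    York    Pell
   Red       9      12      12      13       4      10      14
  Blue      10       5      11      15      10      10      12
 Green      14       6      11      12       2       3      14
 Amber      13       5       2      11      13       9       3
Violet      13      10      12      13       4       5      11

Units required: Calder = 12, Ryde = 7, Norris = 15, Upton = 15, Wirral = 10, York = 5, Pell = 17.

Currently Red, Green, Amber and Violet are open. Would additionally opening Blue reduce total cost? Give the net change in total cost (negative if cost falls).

No — net change +35 (cost rises by 35).

Current service cost with {Red, Green, Amber, Violet}: 424.
Adding Blue: each office re-picks its cheapest; new service cost 424, saving 0.
Extra fixed cost: 35. Net change = 35 − 0 = 35.
(Totals: 675 → 710.)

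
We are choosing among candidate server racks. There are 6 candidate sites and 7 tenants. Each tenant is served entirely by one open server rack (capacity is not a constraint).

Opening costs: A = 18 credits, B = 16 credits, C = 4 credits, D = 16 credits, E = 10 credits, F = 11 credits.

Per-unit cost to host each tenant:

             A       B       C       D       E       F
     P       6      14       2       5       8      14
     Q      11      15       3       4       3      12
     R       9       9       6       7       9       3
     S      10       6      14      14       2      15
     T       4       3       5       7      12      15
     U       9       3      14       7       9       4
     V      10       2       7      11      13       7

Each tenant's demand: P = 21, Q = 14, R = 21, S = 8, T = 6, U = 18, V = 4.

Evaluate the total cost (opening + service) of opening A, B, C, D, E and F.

Total cost: 318

Each tenant is assigned to its cheapest site among the open ones.
{A, B, C, D, E, F}: P→C 2·21=42, Q→C 3·14=42, R→F 3·21=63, S→E 2·8=16, T→B 3·6=18, U→B 3·18=54, V→B 2·4=8. Service 243; fixed 75; total 318.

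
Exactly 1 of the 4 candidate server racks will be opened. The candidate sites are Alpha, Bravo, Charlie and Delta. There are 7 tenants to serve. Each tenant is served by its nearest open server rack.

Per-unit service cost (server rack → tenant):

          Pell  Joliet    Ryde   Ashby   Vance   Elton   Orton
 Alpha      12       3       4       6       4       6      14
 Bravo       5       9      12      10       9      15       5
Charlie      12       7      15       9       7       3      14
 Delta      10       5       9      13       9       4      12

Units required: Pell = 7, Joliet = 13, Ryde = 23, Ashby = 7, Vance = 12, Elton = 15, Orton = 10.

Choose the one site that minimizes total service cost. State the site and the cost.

Choose Alpha only; total service cost 535.

With exactly 1 open, each tenant uses its cheapest among the chosen.
{Alpha}: Pell→Alpha 12·7=84, Joliet→Alpha 3·13=39, Ryde→Alpha 4·23=92, Ashby→Alpha 6·7=42, Vance→Alpha 4·12=48, Elton→Alpha 6·15=90, Orton→Alpha 14·10=140. Service cost 535.
{Delta}: service cost 721
{Charlie}: service cost 852
Among all 4 size-1 choices, {Alpha} is lowest.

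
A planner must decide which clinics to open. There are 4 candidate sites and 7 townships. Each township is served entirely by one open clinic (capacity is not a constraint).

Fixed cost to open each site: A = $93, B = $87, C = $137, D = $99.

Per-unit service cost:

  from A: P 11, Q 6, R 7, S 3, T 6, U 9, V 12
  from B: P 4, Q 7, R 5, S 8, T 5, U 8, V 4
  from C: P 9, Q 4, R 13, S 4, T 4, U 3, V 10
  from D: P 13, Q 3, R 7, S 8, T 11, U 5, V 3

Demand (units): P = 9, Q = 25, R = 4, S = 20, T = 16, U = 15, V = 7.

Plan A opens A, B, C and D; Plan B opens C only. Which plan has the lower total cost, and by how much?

Plan A: {A, B, C, D}: P→B 4·9=36, Q→D 3·25=75, R→B 5·4=20, S→A 3·20=60, T→C 4·16=64, U→C 3·15=45, V→D 3·7=21. Service 321; fixed 416; total 737.
Plan B: {C}: P→C 9·9=81, Q→C 4·25=100, R→C 13·4=52, S→C 4·20=80, T→C 4·16=64, U→C 3·15=45, V→C 10·7=70. Service 492; fixed 137; total 629.
Difference: |737 − 629| = 108.

Plan B is cheaper by 108.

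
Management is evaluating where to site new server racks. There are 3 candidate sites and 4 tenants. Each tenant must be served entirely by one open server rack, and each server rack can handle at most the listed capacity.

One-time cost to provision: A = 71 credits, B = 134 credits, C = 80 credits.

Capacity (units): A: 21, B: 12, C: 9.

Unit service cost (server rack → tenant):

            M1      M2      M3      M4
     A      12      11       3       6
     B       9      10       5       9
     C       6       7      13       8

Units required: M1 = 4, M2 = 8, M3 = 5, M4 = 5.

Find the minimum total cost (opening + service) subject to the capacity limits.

Open {A, C}: M1→A 12·4=48, M2→C 7·8=56, M3→A 3·5=15, M4→A 6·5=30.
Loads: A carries 14/21, C carries 8/9. Service 149; fixed 151; total 300.
Next best feasible plan costs 308.

Minimum total cost: 300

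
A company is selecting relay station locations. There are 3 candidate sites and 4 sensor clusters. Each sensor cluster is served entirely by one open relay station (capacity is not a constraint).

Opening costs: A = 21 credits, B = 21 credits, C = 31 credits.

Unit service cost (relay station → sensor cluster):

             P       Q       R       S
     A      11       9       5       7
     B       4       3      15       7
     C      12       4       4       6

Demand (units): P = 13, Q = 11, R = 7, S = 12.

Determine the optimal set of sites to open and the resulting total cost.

Open B and C; minimum total cost 237.

For any fixed open set, each sensor cluster goes to its cheapest open site; total = fixed + service.
{B, C}: P→B 4·13=52, Q→B 3·11=33, R→C 4·7=28, S→C 6·12=72. Service 185; fixed 52; total 237.
{A, B}: service 204 + fixed 42 = 246
{A, B, C}: P→B 4·13=52, Q→B 3·11=33, R→C 4·7=28, S→C 6·12=72. Service 185; fixed 73; total 258.
{A}: service 361 + fixed 21 = 382
No other subset beats 237.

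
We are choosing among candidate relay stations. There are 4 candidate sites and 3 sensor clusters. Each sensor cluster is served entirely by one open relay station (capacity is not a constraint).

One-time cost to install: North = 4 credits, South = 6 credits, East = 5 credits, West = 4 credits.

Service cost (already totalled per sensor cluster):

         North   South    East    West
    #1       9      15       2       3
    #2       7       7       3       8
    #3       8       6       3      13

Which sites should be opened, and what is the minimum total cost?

Open East only; minimum total cost 13.

For any fixed open set, each sensor cluster goes to its cheapest open site; total = fixed + service.
{East}: #1→East 2, #2→East 3, #3→East 3. Service 8; fixed 5; total 13.
{North, East}: service 8 + fixed 9 = 17
{East, West}: #1→East 2, #2→East 3, #3→East 3. Service 8; fixed 9; total 17.
{North, South, East, West}: #1→East 2, #2→East 3, #3→East 3. Service 8; fixed 19; total 27.
No other subset beats 13.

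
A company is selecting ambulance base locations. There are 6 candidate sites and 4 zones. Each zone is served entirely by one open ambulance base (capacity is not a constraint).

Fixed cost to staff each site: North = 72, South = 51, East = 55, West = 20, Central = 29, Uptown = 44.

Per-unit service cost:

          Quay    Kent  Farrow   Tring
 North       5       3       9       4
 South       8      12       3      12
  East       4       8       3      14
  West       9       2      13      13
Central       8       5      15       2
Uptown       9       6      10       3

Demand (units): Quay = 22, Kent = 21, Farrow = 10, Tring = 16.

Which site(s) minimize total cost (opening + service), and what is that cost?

For any fixed open set, each zone goes to its cheapest open site; total = fixed + service.
{East, West, Central}: Quay→East 4·22=88, Kent→West 2·21=42, Farrow→East 3·10=30, Tring→Central 2·16=32. Service 192; fixed 104; total 296.
{East, West, Uptown}: Quay→East 4·22=88, Kent→West 2·21=42, Farrow→East 3·10=30, Tring→Uptown 3·16=48. Service 208; fixed 119; total 327.
{East, Central}: service 255 + fixed 84 = 339
{North, South, East, West, Central, Uptown}: service 192 + fixed 271 = 463
No other subset beats 296.

Open East, West and Central; minimum total cost 296.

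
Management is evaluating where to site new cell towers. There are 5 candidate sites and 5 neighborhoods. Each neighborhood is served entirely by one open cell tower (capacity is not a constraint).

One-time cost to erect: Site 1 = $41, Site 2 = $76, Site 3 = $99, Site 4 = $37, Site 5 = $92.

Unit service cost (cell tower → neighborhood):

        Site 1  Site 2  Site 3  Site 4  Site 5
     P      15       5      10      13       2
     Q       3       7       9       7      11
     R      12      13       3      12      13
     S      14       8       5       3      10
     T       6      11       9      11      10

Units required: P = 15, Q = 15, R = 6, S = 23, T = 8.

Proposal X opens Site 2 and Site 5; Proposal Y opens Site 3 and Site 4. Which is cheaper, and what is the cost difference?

Proposal X: {Site 2, Site 5}: P→Site 5 2·15=30, Q→Site 2 7·15=105, R→Site 2 13·6=78, S→Site 2 8·23=184, T→Site 5 10·8=80. Service 477; fixed 168; total 645.
Proposal Y: {Site 3, Site 4}: P→Site 3 10·15=150, Q→Site 4 7·15=105, R→Site 3 3·6=18, S→Site 4 3·23=69, T→Site 3 9·8=72. Service 414; fixed 136; total 550.
Difference: |645 − 550| = 95.

Proposal Y is cheaper by 95.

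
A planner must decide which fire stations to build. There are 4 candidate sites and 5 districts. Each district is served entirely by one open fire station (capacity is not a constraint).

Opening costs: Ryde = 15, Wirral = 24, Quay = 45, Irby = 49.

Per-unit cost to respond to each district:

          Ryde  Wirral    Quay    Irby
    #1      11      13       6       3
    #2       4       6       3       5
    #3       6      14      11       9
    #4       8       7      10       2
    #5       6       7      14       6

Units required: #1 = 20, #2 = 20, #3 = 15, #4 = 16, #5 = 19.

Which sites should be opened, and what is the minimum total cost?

Open Ryde and Irby; minimum total cost 440.

For any fixed open set, each district goes to its cheapest open site; total = fixed + service.
{Ryde, Irby}: #1→Irby 3·20=60, #2→Ryde 4·20=80, #3→Ryde 6·15=90, #4→Irby 2·16=32, #5→Ryde 6·19=114. Service 376; fixed 64; total 440.
{Ryde, Wirral, Irby}: service 376 + fixed 88 = 464
{Ryde, Quay, Irby}: service 356 + fixed 109 = 465
{Ryde, Wirral, Quay, Irby}: #1→Irby 3·20=60, #2→Quay 3·20=60, #3→Ryde 6·15=90, #4→Irby 2·16=32, #5→Ryde 6·19=114. Service 356; fixed 133; total 489.
No other subset beats 440.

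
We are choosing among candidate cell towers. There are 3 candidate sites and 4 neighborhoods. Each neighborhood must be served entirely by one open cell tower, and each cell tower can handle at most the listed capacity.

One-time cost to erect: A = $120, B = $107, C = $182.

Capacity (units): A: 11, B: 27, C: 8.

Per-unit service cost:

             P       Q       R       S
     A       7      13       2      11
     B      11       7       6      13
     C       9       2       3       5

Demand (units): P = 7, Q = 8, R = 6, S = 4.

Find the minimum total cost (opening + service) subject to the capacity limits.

Minimum total cost: 328

Open {B}: P→B 11·7=77, Q→B 7·8=56, R→B 6·6=36, S→B 13·4=52.
Loads: B carries 25/27. Service 221; fixed 107; total 328.
Next best feasible plan costs 412.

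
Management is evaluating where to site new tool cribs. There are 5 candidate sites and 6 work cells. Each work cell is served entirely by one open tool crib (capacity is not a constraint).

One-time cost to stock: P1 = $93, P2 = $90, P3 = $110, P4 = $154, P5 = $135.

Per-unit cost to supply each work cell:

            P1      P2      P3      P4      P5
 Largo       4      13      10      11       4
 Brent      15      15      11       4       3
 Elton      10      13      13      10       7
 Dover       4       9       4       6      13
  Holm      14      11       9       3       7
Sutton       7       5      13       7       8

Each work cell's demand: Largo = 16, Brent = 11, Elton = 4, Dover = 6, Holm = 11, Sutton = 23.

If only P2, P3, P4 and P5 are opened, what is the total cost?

Total cost: 786

Each work cell is assigned to its cheapest site among the open ones.
{P2, P3, P4, P5}: Largo→P5 4·16=64, Brent→P5 3·11=33, Elton→P5 7·4=28, Dover→P3 4·6=24, Holm→P4 3·11=33, Sutton→P2 5·23=115. Service 297; fixed 489; total 786.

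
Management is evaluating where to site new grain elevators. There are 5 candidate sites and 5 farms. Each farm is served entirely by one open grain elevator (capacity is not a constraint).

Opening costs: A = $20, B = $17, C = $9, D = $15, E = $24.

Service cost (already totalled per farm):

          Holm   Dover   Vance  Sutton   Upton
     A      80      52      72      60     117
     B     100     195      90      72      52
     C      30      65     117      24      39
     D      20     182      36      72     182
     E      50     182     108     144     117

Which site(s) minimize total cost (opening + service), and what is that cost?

For any fixed open set, each farm goes to its cheapest open site; total = fixed + service.
{C, D}: Holm→D 20, Dover→C 65, Vance→D 36, Sutton→C 24, Upton→C 39. Service 184; fixed 24; total 208.
{A, C, D}: service 171 + fixed 44 = 215
{B, C, D}: Holm→D 20, Dover→C 65, Vance→D 36, Sutton→C 24, Upton→C 39. Service 184; fixed 41; total 225.
{A, B, C, D, E}: service 171 + fixed 85 = 256
No other subset beats 208.

Open C and D; minimum total cost 208.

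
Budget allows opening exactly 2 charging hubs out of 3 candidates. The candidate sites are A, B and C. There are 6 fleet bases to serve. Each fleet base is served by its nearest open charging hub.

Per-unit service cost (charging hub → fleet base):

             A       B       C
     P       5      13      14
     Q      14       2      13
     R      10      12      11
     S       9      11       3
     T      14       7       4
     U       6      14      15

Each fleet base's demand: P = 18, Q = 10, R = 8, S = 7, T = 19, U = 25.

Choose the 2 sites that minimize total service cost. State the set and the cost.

Choose A and B; total service cost 536.

With exactly 2 open, each fleet base uses its cheapest among the chosen.
{A, B}: P→A 5·18=90, Q→B 2·10=20, R→A 10·8=80, S→A 9·7=63, T→B 7·19=133, U→A 6·25=150. Service cost 536.
{A, C}: service cost 547
{B, C}: service cost 789
Among all 3 size-2 choices, {A, B} is lowest.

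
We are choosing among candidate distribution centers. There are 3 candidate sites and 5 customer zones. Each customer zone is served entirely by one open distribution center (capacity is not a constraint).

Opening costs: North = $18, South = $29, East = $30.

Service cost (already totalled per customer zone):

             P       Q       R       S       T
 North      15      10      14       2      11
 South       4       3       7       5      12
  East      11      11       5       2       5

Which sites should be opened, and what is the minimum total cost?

Open South only; minimum total cost 60.

For any fixed open set, each customer zone goes to its cheapest open site; total = fixed + service.
{South}: P→South 4, Q→South 3, R→South 7, S→South 5, T→South 12. Service 31; fixed 29; total 60.
{East}: P→East 11, Q→East 11, R→East 5, S→East 2, T→East 5. Service 34; fixed 30; total 64.
{North}: service 52 + fixed 18 = 70
{North, South, East}: service 19 + fixed 77 = 96
(All 7 nonempty subsets were checked; South only is lowest.)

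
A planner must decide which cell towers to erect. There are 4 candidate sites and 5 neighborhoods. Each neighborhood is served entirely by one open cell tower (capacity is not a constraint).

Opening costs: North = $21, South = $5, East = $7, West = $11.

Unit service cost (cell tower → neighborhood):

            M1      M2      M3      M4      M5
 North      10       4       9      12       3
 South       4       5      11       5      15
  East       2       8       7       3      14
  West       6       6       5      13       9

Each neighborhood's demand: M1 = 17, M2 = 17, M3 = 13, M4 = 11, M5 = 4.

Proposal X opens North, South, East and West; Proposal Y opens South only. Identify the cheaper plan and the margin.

Proposal X: {North, South, East, West}: M1→East 2·17=34, M2→North 4·17=68, M3→West 5·13=65, M4→East 3·11=33, M5→North 3·4=12. Service 212; fixed 44; total 256.
Proposal Y: {South}: M1→South 4·17=68, M2→South 5·17=85, M3→South 11·13=143, M4→South 5·11=55, M5→South 15·4=60. Service 411; fixed 5; total 416.
Difference: |256 − 416| = 160.

Proposal X is cheaper by 160.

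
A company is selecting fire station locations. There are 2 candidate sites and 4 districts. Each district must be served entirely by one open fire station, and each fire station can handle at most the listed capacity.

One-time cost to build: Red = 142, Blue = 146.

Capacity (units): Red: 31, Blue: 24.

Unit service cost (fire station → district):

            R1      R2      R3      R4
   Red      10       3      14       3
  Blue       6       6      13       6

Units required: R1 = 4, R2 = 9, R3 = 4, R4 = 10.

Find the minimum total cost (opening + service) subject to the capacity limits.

Open {Red}: R1→Red 10·4=40, R2→Red 3·9=27, R3→Red 14·4=56, R4→Red 3·10=30.
Loads: Red carries 27/31. Service 153; fixed 142; total 295.
Next best feasible plan costs 421.

Minimum total cost: 295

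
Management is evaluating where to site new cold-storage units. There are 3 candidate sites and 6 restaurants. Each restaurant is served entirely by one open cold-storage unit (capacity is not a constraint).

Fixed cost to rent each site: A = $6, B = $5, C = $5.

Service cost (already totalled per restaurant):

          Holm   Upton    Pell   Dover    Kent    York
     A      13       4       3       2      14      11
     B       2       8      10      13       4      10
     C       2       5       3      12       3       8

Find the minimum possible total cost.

Minimum total cost: 33

For any fixed open set, each restaurant goes to its cheapest open site; total = fixed + service.
{A, C}: Holm→C 2, Upton→A 4, Pell→A 3, Dover→A 2, Kent→C 3, York→C 8. Service 22; fixed 11; total 33.
{A, B}: service 25 + fixed 11 = 36
{A, B, C}: service 22 + fixed 16 = 38
{B}: Holm→B 2, Upton→B 8, Pell→B 10, Dover→B 13, Kent→B 4, York→B 10. Service 47; fixed 5; total 52.
No other subset beats 33.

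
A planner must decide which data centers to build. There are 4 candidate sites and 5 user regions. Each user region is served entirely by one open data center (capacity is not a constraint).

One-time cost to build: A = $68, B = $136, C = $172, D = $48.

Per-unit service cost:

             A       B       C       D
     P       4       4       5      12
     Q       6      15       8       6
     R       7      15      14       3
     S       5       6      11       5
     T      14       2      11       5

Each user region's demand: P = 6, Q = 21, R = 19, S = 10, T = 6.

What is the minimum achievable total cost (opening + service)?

Minimum total cost: 383

For any fixed open set, each user region goes to its cheapest open site; total = fixed + service.
{D}: P→D 12·6=72, Q→D 6·21=126, R→D 3·19=57, S→D 5·10=50, T→D 5·6=30. Service 335; fixed 48; total 383.
{A, D}: service 287 + fixed 116 = 403
{B, D}: P→B 4·6=24, Q→D 6·21=126, R→D 3·19=57, S→D 5·10=50, T→B 2·6=12. Service 269; fixed 184; total 453.
{A, B, C, D}: P→A 4·6=24, Q→A 6·21=126, R→D 3·19=57, S→A 5·10=50, T→B 2·6=12. Service 269; fixed 424; total 693.
No other subset beats 383.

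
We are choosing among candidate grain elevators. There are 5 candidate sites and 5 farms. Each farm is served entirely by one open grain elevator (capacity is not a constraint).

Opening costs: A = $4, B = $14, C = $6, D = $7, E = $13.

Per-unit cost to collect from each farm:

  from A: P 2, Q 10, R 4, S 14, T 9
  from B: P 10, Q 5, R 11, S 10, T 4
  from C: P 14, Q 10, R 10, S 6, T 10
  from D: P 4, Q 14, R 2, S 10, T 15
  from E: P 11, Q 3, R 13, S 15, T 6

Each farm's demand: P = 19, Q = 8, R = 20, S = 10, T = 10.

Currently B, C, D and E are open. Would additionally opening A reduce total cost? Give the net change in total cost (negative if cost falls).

Current service cost with {B, C, D, E}: 240.
Adding A: each farm re-picks its cheapest; new service cost 202, saving 38.
Extra fixed cost: 4. Net change = 4 − 38 = -34.
(Totals: 280 → 246.)

Yes — net change −34 (cost falls by 34).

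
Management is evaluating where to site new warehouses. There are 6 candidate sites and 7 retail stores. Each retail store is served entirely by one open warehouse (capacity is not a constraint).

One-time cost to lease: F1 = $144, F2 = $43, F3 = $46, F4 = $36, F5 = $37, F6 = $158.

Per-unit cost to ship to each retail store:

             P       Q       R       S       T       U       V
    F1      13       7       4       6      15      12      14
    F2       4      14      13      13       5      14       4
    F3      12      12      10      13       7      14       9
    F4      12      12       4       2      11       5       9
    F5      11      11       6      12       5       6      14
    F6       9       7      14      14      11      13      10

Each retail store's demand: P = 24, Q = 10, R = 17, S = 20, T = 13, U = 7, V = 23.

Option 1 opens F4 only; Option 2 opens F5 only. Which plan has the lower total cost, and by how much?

Option 1 is cheaper by 245.

Option 1: {F4}: P→F4 12·24=288, Q→F4 12·10=120, R→F4 4·17=68, S→F4 2·20=40, T→F4 11·13=143, U→F4 5·7=35, V→F4 9·23=207. Service 901; fixed 36; total 937.
Option 2: {F5}: P→F5 11·24=264, Q→F5 11·10=110, R→F5 6·17=102, S→F5 12·20=240, T→F5 5·13=65, U→F5 6·7=42, V→F5 14·23=322. Service 1145; fixed 37; total 1182.
Difference: |937 − 1182| = 245.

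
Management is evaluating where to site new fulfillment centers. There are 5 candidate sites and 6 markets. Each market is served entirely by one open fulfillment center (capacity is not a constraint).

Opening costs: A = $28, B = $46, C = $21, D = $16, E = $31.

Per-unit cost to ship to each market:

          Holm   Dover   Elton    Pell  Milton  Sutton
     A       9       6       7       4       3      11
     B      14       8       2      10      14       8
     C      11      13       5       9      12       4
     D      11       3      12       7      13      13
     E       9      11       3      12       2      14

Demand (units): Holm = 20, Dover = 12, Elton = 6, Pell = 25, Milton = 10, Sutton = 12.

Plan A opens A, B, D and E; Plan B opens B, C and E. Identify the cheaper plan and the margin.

Plan A is cheaper by 114.

Plan A: {A, B, D, E}: Holm→A 9·20=180, Dover→D 3·12=36, Elton→B 2·6=12, Pell→A 4·25=100, Milton→E 2·10=20, Sutton→B 8·12=96. Service 444; fixed 121; total 565.
Plan B: {B, C, E}: Holm→E 9·20=180, Dover→B 8·12=96, Elton→B 2·6=12, Pell→C 9·25=225, Milton→E 2·10=20, Sutton→C 4·12=48. Service 581; fixed 98; total 679.
Difference: |565 − 679| = 114.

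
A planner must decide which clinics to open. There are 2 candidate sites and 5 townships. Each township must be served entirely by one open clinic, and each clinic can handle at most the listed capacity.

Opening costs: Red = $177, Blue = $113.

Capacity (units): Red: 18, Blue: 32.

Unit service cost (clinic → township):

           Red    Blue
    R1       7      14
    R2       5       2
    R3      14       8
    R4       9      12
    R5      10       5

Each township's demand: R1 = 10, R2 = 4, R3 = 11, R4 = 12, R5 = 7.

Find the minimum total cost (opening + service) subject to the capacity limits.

Open {Red, Blue}: R1→Red 7·10=70, R2→Red 5·4=20, R3→Blue 8·11=88, R4→Blue 12·12=144, R5→Blue 5·7=35.
Loads: Red carries 14/18, Blue carries 30/32. Service 357; fixed 290; total 647.
Next best feasible plan costs 669.

Minimum total cost: 647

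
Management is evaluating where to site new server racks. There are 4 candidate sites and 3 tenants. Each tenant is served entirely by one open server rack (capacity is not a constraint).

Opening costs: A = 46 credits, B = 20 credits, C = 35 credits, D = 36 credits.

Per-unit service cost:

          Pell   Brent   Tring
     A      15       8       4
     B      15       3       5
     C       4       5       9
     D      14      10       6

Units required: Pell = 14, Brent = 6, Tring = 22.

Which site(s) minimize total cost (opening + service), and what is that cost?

Open B and C; minimum total cost 239.

For any fixed open set, each tenant goes to its cheapest open site; total = fixed + service.
{B, C}: Pell→C 4·14=56, Brent→B 3·6=18, Tring→B 5·22=110. Service 184; fixed 55; total 239.
{A, C}: Pell→C 4·14=56, Brent→C 5·6=30, Tring→A 4·22=88. Service 174; fixed 81; total 255.
{A, B, C}: service 162 + fixed 101 = 263
{A, B, C, D}: Pell→C 4·14=56, Brent→B 3·6=18, Tring→A 4·22=88. Service 162; fixed 137; total 299.
No other subset beats 239.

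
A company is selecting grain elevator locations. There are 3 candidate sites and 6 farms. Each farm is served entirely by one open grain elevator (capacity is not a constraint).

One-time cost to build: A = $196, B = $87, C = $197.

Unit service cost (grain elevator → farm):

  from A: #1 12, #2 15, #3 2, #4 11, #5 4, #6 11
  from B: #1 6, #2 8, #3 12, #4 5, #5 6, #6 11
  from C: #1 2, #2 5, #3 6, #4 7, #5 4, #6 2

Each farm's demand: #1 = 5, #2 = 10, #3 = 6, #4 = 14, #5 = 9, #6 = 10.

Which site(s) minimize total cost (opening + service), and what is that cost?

For any fixed open set, each farm goes to its cheapest open site; total = fixed + service.
{C}: #1→C 2·5=10, #2→C 5·10=50, #3→C 6·6=36, #4→C 7·14=98, #5→C 4·9=36, #6→C 2·10=20. Service 250; fixed 197; total 447.
{B}: service 416 + fixed 87 = 503
{B, C}: service 222 + fixed 284 = 506
{A, B, C}: service 198 + fixed 480 = 678
No other subset beats 447.

Open C only; minimum total cost 447.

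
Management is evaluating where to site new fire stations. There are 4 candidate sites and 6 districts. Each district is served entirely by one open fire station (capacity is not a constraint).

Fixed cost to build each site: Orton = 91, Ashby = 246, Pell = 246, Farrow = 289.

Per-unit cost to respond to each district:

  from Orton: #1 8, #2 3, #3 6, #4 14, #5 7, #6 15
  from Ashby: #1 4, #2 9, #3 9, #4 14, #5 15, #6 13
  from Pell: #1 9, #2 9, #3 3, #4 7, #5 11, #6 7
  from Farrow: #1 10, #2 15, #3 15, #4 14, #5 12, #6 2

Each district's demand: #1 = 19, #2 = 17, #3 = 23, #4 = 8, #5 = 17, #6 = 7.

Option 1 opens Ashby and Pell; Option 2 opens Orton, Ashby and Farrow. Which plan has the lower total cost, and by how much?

Option 1 is cheaper by 54.

Option 1: {Ashby, Pell}: #1→Ashby 4·19=76, #2→Ashby 9·17=153, #3→Pell 3·23=69, #4→Pell 7·8=56, #5→Pell 11·17=187, #6→Pell 7·7=49. Service 590; fixed 492; total 1082.
Option 2: {Orton, Ashby, Farrow}: #1→Ashby 4·19=76, #2→Orton 3·17=51, #3→Orton 6·23=138, #4→Orton 14·8=112, #5→Orton 7·17=119, #6→Farrow 2·7=14. Service 510; fixed 626; total 1136.
Difference: |1082 − 1136| = 54.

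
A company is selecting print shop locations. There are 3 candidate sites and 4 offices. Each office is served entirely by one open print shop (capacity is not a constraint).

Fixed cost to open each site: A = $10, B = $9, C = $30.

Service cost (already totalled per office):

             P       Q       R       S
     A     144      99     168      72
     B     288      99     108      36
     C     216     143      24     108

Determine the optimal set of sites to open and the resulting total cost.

Open A, B and C; minimum total cost 352.

For any fixed open set, each office goes to its cheapest open site; total = fixed + service.
{A, B, C}: P→A 144, Q→A 99, R→C 24, S→B 36. Service 303; fixed 49; total 352.
{A, C}: service 339 + fixed 40 = 379
{A, B}: service 387 + fixed 19 = 406
{B}: P→B 288, Q→B 99, R→B 108, S→B 36. Service 531; fixed 9; total 540.
(All 7 nonempty subsets were checked; A, B and C is lowest.)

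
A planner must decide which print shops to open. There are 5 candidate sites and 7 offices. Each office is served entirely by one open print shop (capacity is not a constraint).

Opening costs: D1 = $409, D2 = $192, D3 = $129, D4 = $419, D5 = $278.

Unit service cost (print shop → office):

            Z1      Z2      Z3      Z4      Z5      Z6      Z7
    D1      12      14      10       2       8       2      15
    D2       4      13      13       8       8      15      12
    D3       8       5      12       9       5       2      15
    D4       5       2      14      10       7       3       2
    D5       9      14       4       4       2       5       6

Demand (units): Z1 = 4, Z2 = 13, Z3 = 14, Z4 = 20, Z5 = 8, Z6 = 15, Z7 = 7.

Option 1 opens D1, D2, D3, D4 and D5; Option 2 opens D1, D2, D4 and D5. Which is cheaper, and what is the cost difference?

Option 1: {D1, D2, D3, D4, D5}: Z1→D2 4·4=16, Z2→D4 2·13=26, Z3→D5 4·14=56, Z4→D1 2·20=40, Z5→D5 2·8=16, Z6→D1 2·15=30, Z7→D4 2·7=14. Service 198; fixed 1427; total 1625.
Option 2: {D1, D2, D4, D5}: Z1→D2 4·4=16, Z2→D4 2·13=26, Z3→D5 4·14=56, Z4→D1 2·20=40, Z5→D5 2·8=16, Z6→D1 2·15=30, Z7→D4 2·7=14. Service 198; fixed 1298; total 1496.
Difference: |1625 − 1496| = 129.

Option 2 is cheaper by 129.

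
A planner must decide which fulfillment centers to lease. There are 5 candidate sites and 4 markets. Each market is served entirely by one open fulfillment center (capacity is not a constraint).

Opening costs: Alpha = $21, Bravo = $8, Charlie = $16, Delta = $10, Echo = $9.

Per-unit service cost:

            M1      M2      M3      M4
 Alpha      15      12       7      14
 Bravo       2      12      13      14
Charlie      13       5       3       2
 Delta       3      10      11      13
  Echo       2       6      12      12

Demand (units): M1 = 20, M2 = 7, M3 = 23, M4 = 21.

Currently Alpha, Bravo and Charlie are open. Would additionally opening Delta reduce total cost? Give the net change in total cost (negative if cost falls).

Current service cost with {Alpha, Bravo, Charlie}: 186.
Adding Delta: each market re-picks its cheapest; new service cost 186, saving 0.
Extra fixed cost: 10. Net change = 10 − 0 = 10.
(Totals: 231 → 241.)

No — net change +10 (cost rises by 10).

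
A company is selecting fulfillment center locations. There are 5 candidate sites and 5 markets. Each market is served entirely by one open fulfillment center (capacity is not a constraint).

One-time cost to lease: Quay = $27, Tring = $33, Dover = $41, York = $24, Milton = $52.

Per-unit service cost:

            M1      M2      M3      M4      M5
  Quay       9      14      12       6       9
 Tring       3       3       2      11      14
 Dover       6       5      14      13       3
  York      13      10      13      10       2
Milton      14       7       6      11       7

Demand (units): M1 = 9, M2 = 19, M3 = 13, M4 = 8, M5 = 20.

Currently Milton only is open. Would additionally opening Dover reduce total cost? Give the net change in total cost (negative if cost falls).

Current service cost with {Milton}: 565.
Adding Dover: each market re-picks its cheapest; new service cost 375, saving 190.
Extra fixed cost: 41. Net change = 41 − 190 = -149.
(Totals: 617 → 468.)

Yes — net change −149 (cost falls by 149).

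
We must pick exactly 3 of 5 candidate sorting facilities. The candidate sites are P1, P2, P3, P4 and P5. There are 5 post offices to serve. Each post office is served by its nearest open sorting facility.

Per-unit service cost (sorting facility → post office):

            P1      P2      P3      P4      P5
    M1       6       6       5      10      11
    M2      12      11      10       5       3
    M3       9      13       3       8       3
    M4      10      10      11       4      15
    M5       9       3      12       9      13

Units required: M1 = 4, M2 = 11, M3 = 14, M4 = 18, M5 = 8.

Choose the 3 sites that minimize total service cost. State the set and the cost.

Choose P2, P4 and P5; total service cost 195.

With exactly 3 open, each post office uses its cheapest among the chosen.
{P2, P4, P5}: M1→P2 6·4=24, M2→P5 3·11=33, M3→P5 3·14=42, M4→P4 4·18=72, M5→P2 3·8=24. Service cost 195.
{P2, P3, P4}: service cost 213
{P3, P4, P5}: service cost 239
Among all 10 size-3 choices, {P2, P4, P5} is lowest.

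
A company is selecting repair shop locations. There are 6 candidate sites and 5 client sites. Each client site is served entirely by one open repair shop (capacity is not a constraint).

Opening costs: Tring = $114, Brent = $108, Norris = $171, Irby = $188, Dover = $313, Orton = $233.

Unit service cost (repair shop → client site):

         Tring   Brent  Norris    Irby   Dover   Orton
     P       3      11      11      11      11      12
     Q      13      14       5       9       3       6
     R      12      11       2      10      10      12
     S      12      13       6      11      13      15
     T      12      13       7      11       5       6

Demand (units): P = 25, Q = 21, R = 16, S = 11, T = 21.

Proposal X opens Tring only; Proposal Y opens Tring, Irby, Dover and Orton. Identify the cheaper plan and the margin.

Proposal X: {Tring}: P→Tring 3·25=75, Q→Tring 13·21=273, R→Tring 12·16=192, S→Tring 12·11=132, T→Tring 12·21=252. Service 924; fixed 114; total 1038.
Proposal Y: {Tring, Irby, Dover, Orton}: P→Tring 3·25=75, Q→Dover 3·21=63, R→Irby 10·16=160, S→Irby 11·11=121, T→Dover 5·21=105. Service 524; fixed 848; total 1372.
Difference: |1038 − 1372| = 334.

Proposal X is cheaper by 334.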